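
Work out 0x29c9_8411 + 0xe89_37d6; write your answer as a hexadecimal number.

0x3852bbe7

Add column by column in base 16, right to left:
  1+6 = 7
  1+d = e
  4+7 = b
  8+3 = b
  9+9 = 2 carry 1
  c+8+1 = 5 carry 1
  9+e+1 = 8 carry 1
  2+0+1 = 3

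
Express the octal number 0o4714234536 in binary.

Each octal digit is 3 bits: 4=100 7=111 1=001 4=100 2=010 3=011 4=100 5=101 3=011 6=110.

0b100111001100010011100101011110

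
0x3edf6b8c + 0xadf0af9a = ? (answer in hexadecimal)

0xecd01b26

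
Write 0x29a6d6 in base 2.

Expand each hex digit to 4 bits: 2=0010 9=1001 a=1010 6=0110 d=1101 6=0110.

0b1010011010011011010110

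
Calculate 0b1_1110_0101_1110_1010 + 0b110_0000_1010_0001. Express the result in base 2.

Add column by column in base 2, right to left:
  0+1 = 1
  1+0 = 1
  0+0 = 0
  1+0 = 1
  0+0 = 0
  1+1 = 0 carry 1
  1+0+1 = 0 carry 1
  1+1+1 = 1 carry 1
  1+0+1 = 0 carry 1
  0+0+1 = 1
  1+0 = 1
  0+0 = 0
  0+0 = 0
  1+1 = 0 carry 1
  1+1+1 = 1 carry 1
  1+0+1 = 0 carry 1
  1+0+1 = 0 carry 1
  final carry 1

0b100100011010001011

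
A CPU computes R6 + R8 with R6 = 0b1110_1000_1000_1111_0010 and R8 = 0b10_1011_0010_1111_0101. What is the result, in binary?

0b100010011101111100111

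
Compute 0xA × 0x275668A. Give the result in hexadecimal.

0x18960164

Multiply each base-16 digit by 10, carrying:
  A×10 = 100 → write 4 carry 6
  8×10+6 = 86 → write 6 carry 5
  6×10+5 = 65 → write 1 carry 4
  6×10+4 = 64 → write 0 carry 4
  5×10+4 = 54 → write 6 carry 3
  7×10+3 = 73 → write 9 carry 4
  2×10+4 = 24 → write 8 carry 1
  remaining carry: 1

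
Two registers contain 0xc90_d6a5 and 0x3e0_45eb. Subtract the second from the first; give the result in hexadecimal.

0x8b090ba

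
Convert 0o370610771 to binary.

Each octal digit is 3 bits: 3=011 7=111 0=000 6=110 1=001 0=000 7=111 7=111 1=001.

0b11111000110001000111111001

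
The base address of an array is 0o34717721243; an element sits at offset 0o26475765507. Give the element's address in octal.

Add column by column in base 8, right to left:
  3+7 = 2 carry 1
  4+0+1 = 5
  2+5 = 7
  1+5 = 6
  2+6 = 0 carry 1
  7+7+1 = 7 carry 1
  7+5+1 = 5 carry 1
  1+7+1 = 1 carry 1
  7+4+1 = 4 carry 1
  4+6+1 = 3 carry 1
  3+2+1 = 6

0o63415706752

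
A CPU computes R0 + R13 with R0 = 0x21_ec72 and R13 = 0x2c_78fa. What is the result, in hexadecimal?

Add column by column in base 16, right to left:
  2+a = c
  7+f = 6 carry 1
  c+8+1 = 5 carry 1
  e+7+1 = 6 carry 1
  1+c+1 = e
  2+2 = 4

0x4e656c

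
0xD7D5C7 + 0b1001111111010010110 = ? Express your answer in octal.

0xD7D5C7 = 0o65752707 in octal.
0b1001111111010010110 = 0o1177226 in octal.
Add column by column in base 8, right to left:
  7+6 = 5 carry 1
  0+2+1 = 3
  7+2 = 1 carry 1
  2+7+1 = 2 carry 1
  5+7+1 = 5 carry 1
  7+1+1 = 1 carry 1
  5+1+1 = 7
  6+0 = 6

0o67152135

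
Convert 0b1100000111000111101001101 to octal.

0o140707515

Group the bits in threes: 001 100 000 111 000 111 101 001 101 → 140707515.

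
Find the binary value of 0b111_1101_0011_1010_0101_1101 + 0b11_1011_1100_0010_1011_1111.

0b101110001111110100011100

Add column by column in base 2, right to left:
  1+1 = 0 carry 1
  0+1+1 = 0 carry 1
  1+1+1 = 1 carry 1
  1+1+1 = 1 carry 1
  1+1+1 = 1 carry 1
  0+1+1 = 0 carry 1
  1+0+1 = 0 carry 1
  0+1+1 = 0 carry 1
  0+0+1 = 1
  1+1 = 0 carry 1
  0+0+1 = 1
  1+0 = 1
  1+0 = 1
  1+0 = 1
  0+1 = 1
  0+1 = 1
  1+1 = 0 carry 1
  0+1+1 = 0 carry 1
  1+0+1 = 0 carry 1
  1+1+1 = 1 carry 1
  1+1+1 = 1 carry 1
  1+1+1 = 1 carry 1
  1+0+1 = 0 carry 1
  final carry 1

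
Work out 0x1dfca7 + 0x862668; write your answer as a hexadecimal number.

0xa4230f

Add column by column in base 16, right to left:
  7+8 = f
  a+6 = 0 carry 1
  c+6+1 = 3 carry 1
  f+2+1 = 2 carry 1
  d+6+1 = 4 carry 1
  1+8+1 = a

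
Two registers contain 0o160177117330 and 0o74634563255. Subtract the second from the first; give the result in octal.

Subtract column by column in base 8:
  0-5 → 3 (borrow)
  3-5-1 → 5 (borrow)
  3-2-1 → 0
  7-3 → 4
  1-6 → 3 (borrow)
  1-5-1 → 3 (borrow)
  7-4-1 → 2
  7-3 → 4
  1-6 → 3 (borrow)
  0-4-1 → 3 (borrow)
  6-7-1 → 6 (borrow)
  1-0-1 → 0

0o63342334053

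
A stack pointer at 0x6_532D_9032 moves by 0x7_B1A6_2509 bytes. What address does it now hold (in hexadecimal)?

Add column by column in base 16, right to left:
  2+9 = B
  3+0 = 3
  0+5 = 5
  9+2 = B
  D+6 = 3 carry 1
  2+A+1 = D
  3+1 = 4
  5+B = 0 carry 1
  6+7+1 = E

0xE04D3B53B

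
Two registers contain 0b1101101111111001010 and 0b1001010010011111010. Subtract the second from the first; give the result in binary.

0b100011101011010000

Subtract column by column in base 2:
  0-0 → 0
  1-1 → 0
  0-0 → 0
  1-1 → 0
  0-1 → 1 (borrow)
  0-1-1 → 0 (borrow)
  1-1-1 → 1 (borrow)
  1-1-1 → 1 (borrow)
  1-0-1 → 0
  1-0 → 1
  1-1 → 0
  1-0 → 1
  1-0 → 1
  0-1 → 1 (borrow)
  1-0-1 → 0
  1-1 → 0
  0-0 → 0
  1-0 → 1
  1-1 → 0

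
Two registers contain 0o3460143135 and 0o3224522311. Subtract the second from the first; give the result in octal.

0o233420624

Subtract column by column in base 8:
  5-1 → 4
  3-1 → 2
  1-3 → 6 (borrow)
  3-2-1 → 0
  4-2 → 2
  1-5 → 4 (borrow)
  0-4-1 → 3 (borrow)
  6-2-1 → 3
  4-2 → 2
  3-3 → 0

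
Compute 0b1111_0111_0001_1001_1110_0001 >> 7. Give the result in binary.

Right shift by 7: drop the 7 least-significant bits.

0b11110111000110011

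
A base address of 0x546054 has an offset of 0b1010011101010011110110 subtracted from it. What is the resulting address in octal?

0x546054 = 0o25060124 in octal.
0b1010011101010011110110 = 0o12352366 in octal.
Subtract column by column in base 8:
  4-6 → 6 (borrow)
  2-6-1 → 3 (borrow)
  1-3-1 → 5 (borrow)
  0-2-1 → 5 (borrow)
  6-5-1 → 0
  0-3 → 5 (borrow)
  5-2-1 → 2
  2-1 → 1

0o12505536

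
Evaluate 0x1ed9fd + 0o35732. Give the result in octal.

0o7612727

0x1ed9fd = 0o7554775 in octal.
Add column by column in base 8, right to left:
  5+2 = 7
  7+3 = 2 carry 1
  7+7+1 = 7 carry 1
  4+5+1 = 2 carry 1
  5+3+1 = 1 carry 1
  5+0+1 = 6
  7+0 = 7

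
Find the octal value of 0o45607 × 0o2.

Multiply each base-8 digit by 2, carrying:
  7×2 = 14 → write 6 carry 1
  0×2+1 = 1 → write 1
  6×2 = 12 → write 4 carry 1
  5×2+1 = 11 → write 3 carry 1
  4×2+1 = 9 → write 1 carry 1
  remaining carry: 1

0o113416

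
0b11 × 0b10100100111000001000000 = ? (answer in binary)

0b111101110101000011000000

Multiply each base-2 digit by 3, carrying:
  0×3 = 0 → write 0
  0×3 = 0 → write 0
  0×3 = 0 → write 0
  0×3 = 0 → write 0
  0×3 = 0 → write 0
  0×3 = 0 → write 0
  1×3 = 3 → write 1 carry 1
  0×3+1 = 1 → write 1
  0×3 = 0 → write 0
  0×3 = 0 → write 0
  0×3 = 0 → write 0
  0×3 = 0 → write 0
  1×3 = 3 → write 1 carry 1
  1×3+1 = 4 → write 0 carry 2
  1×3+2 = 5 → write 1 carry 2
  0×3+2 = 2 → write 0 carry 1
  0×3+1 = 1 → write 1
  1×3 = 3 → write 1 carry 1
  0×3+1 = 1 → write 1
  0×3 = 0 → write 0
  1×3 = 3 → write 1 carry 1
  0×3+1 = 1 → write 1
  1×3 = 3 → write 1 carry 1
  remaining carry: 1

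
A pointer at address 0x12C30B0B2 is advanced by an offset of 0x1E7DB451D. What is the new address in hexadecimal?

Add column by column in base 16, right to left:
  2+D = F
  B+1 = C
  0+5 = 5
  B+4 = F
  0+B = B
  3+D = 0 carry 1
  C+7+1 = 4 carry 1
  2+E+1 = 1 carry 1
  1+1+1 = 3

0x3140BF5CF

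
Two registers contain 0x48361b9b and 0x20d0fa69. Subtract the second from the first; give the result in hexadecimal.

0x27652132

Subtract column by column in base 16:
  b-9 → 2
  9-6 → 3
  b-a → 1
  1-f → 2 (borrow)
  6-0-1 → 5
  3-d → 6 (borrow)
  8-0-1 → 7
  4-2 → 2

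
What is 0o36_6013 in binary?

Each octal digit is 3 bits: 3=011 6=110 6=110 0=000 1=001 3=011.

0b11110110000001011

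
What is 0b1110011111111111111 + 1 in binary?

0b1110100000000000000

The trailing 14 digits are 1 (max in base 2), so adding 1 cascades: they roll to 0 and the next digit up increments.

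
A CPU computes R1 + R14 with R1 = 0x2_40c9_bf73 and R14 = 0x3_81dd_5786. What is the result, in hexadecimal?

Add column by column in base 16, right to left:
  3+6 = 9
  7+8 = f
  f+7 = 6 carry 1
  b+5+1 = 1 carry 1
  9+d+1 = 7 carry 1
  c+d+1 = a carry 1
  0+1+1 = 2
  4+8 = c
  2+3 = 5

0x5c2a716f9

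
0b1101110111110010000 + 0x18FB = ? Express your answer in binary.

0b1110000100010001011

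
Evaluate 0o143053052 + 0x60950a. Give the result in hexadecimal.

0o143053052 = 0x18c562a in hexadecimal.
Add column by column in base 16, right to left:
  a+a = 4 carry 1
  2+0+1 = 3
  6+5 = b
  5+9 = e
  c+0 = c
  8+6 = e
  1+0 = 1

0x1eceb34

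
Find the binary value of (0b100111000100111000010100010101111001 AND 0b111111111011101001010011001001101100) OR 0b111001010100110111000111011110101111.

0b100111000100111000010100010101111001 AND 0b111111111011101001010011001001101100 = 0b100111000000101000010000000001101000.
Then OR with 0b111001010100110111000111011110101111.

0b111111010100111111010111011111101111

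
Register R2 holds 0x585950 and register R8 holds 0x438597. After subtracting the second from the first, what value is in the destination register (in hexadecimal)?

0x14d3b9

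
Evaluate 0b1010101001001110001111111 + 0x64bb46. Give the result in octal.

0o156253705

0b1010101001001110001111111 = 0o125116177 in octal.
0x64bb46 = 0o31135506 in octal.
Add column by column in base 8, right to left:
  7+6 = 5 carry 1
  7+0+1 = 0 carry 1
  1+5+1 = 7
  6+5 = 3 carry 1
  1+3+1 = 5
  1+1 = 2
  5+1 = 6
  2+3 = 5
  1+0 = 1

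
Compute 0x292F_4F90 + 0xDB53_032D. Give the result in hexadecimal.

0x1048252BD

Add column by column in base 16, right to left:
  0+D = D
  9+2 = B
  F+3 = 2 carry 1
  4+0+1 = 5
  F+3 = 2 carry 1
  2+5+1 = 8
  9+B = 4 carry 1
  2+D+1 = 0 carry 1
  final carry 1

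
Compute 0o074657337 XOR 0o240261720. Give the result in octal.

XOR each oct digit independently (no carries):
  0^2=2, 7^4=3, 4^0=4, 6^2=4, 5^6=3, 7^1=6, 3^7=4, 3^2=1, 7^0=7

0o234436417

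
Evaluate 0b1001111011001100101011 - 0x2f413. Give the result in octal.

0b1001111011001100101011 = 0o11731453 in octal.
0x2f413 = 0o572023 in octal.
Subtract column by column in base 8:
  3-3 → 0
  5-2 → 3
  4-0 → 4
  1-2 → 7 (borrow)
  3-7-1 → 3 (borrow)
  7-5-1 → 1
  1-0 → 1
  1-0 → 1

0o11137430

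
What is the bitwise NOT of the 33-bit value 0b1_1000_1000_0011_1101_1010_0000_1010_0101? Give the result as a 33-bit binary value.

0b001110111110000100101111101011010

Invert each bit: 110001000001111011010000010100101 → 001110111110000100101111101011010.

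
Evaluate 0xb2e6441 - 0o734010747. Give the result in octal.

0xb2e6441 = 0o1313462101 in octal.
Subtract column by column in base 8:
  1-7 → 2 (borrow)
  0-4-1 → 3 (borrow)
  1-7-1 → 1 (borrow)
  2-0-1 → 1
  6-1 → 5
  4-0 → 4
  3-4 → 7 (borrow)
  1-3-1 → 5 (borrow)
  3-7-1 → 3 (borrow)
  1-0-1 → 0

0o357451132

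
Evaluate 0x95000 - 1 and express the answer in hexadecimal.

The trailing 3 digits are 0, so subtracting 1 borrows through: they become F and the next digit up decrements.

0x94FFF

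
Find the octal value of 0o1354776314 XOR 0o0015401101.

XOR each oct digit independently (no carries):
  1^0=1, 3^0=3, 5^1=4, 4^5=1, 7^4=3, 7^0=7, 6^1=7, 3^1=2, 1^0=1, 4^1=5

0o1341377215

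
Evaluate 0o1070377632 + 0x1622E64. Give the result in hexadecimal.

0o1070377632 = 0x8E1FF9A in hexadecimal.
Add column by column in base 16, right to left:
  A+4 = E
  9+6 = F
  F+E = D carry 1
  F+2+1 = 2 carry 1
  1+2+1 = 4
  E+6 = 4 carry 1
  8+1+1 = A

0xA442DFE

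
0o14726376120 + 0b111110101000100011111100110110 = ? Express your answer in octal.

0b111110101000100011111100110110 = 0o7650437466 in octal.
Add column by column in base 8, right to left:
  0+6 = 6
  2+6 = 0 carry 1
  1+4+1 = 6
  6+7 = 5 carry 1
  7+3+1 = 3 carry 1
  3+4+1 = 0 carry 1
  6+0+1 = 7
  2+5 = 7
  7+6 = 5 carry 1
  4+7+1 = 4 carry 1
  1+0+1 = 2

0o24577035606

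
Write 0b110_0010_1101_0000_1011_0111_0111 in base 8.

0o613205567

Group the bits in threes: 110 001 011 010 000 101 101 110 111 → 613205567.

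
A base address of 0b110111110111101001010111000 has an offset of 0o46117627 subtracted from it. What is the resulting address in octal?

0o630631441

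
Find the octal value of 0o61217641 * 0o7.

0o530756547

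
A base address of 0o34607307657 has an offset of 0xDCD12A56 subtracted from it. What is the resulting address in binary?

0b1001010011000110010101011001

0o34607307657 = 0b11100110000111011000111110101111 in binary.
0xDCD12A56 = 0b11011100110100010010101001010110 in binary.
Subtract column by column in base 2:
  1-0 → 1
  1-1 → 0
  1-1 → 0
  1-0 → 1
  0-1 → 1 (borrow)
  1-0-1 → 0
  0-1 → 1 (borrow)
  1-0-1 → 0
  1-0 → 1
  1-1 → 0
  1-0 → 1
  1-1 → 0
  0-0 → 0
  0-1 → 1 (borrow)
  0-0-1 → 1 (borrow)
  1-0-1 → 0
  1-1 → 0
  0-0 → 0
  1-0 → 1
  1-0 → 1
  1-1 → 0
  0-0 → 0
  0-1 → 1 (borrow)
  0-1-1 → 0 (borrow)
  0-0-1 → 1 (borrow)
  1-0-1 → 0
  1-1 → 0
  0-1 → 1 (borrow)
  0-1-1 → 0 (borrow)
  1-0-1 → 0
  1-1 → 0
  1-1 → 0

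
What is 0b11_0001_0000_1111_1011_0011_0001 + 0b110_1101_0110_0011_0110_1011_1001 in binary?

Add column by column in base 2, right to left:
  1+1 = 0 carry 1
  0+0+1 = 1
  0+0 = 0
  0+1 = 1
  1+1 = 0 carry 1
  1+1+1 = 1 carry 1
  0+0+1 = 1
  0+1 = 1
  1+0 = 1
  1+1 = 0 carry 1
  0+1+1 = 0 carry 1
  1+0+1 = 0 carry 1
  1+1+1 = 1 carry 1
  1+1+1 = 1 carry 1
  1+0+1 = 0 carry 1
  1+0+1 = 0 carry 1
  0+0+1 = 1
  0+1 = 1
  0+1 = 1
  0+0 = 0
  1+1 = 0 carry 1
  0+0+1 = 1
  0+1 = 1
  0+1 = 1
  1+0 = 1
  1+1 = 0 carry 1
  0+1+1 = 0 carry 1
  final carry 1

0b1001111001110011000111101010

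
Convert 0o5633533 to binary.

Each octal digit is 3 bits: 5=101 6=110 3=011 3=011 5=101 3=011 3=011.

0b101110011011101011011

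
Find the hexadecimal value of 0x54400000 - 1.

0x543fffff

The trailing 5 digits are 0, so subtracting 1 borrows through: they become F and the next digit up decrements.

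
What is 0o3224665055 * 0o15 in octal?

Multiply each base-8 digit by 13, carrying:
  5×13 = 65 → write 1 carry 8
  5×13+8 = 73 → write 1 carry 9
  0×13+9 = 9 → write 1 carry 1
  5×13+1 = 66 → write 2 carry 8
  6×13+8 = 86 → write 6 carry 10
  6×13+10 = 88 → write 0 carry 11
  4×13+11 = 63 → write 7 carry 7
  2×13+7 = 33 → write 1 carry 4
  2×13+4 = 30 → write 6 carry 3
  3×13+3 = 42 → write 2 carry 5
  remaining carry: 5

0o52617062111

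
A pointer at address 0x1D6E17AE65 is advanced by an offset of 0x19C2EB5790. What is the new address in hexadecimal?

0x37310305F5

Add column by column in base 16, right to left:
  5+0 = 5
  6+9 = F
  E+7 = 5 carry 1
  A+5+1 = 0 carry 1
  7+B+1 = 3 carry 1
  1+E+1 = 0 carry 1
  E+2+1 = 1 carry 1
  6+C+1 = 3 carry 1
  D+9+1 = 7 carry 1
  1+1+1 = 3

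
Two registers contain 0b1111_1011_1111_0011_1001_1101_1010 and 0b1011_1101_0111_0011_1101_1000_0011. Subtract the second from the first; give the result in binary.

Subtract column by column in base 2:
  0-1 → 1 (borrow)
  1-1-1 → 1 (borrow)
  0-0-1 → 1 (borrow)
  1-0-1 → 0
  1-0 → 1
  0-0 → 0
  1-0 → 1
  1-1 → 0
  1-1 → 0
  0-0 → 0
  0-1 → 1 (borrow)
  1-1-1 → 1 (borrow)
  1-1-1 → 1 (borrow)
  1-1-1 → 1 (borrow)
  0-0-1 → 1 (borrow)
  0-0-1 → 1 (borrow)
  1-1-1 → 1 (borrow)
  1-1-1 → 1 (borrow)
  1-1-1 → 1 (borrow)
  1-0-1 → 0
  1-1 → 0
  1-0 → 1
  0-1 → 1 (borrow)
  1-1-1 → 1 (borrow)
  1-1-1 → 1 (borrow)
  1-1-1 → 1 (borrow)
  1-0-1 → 0
  1-1 → 0

0b11111001111111110001010111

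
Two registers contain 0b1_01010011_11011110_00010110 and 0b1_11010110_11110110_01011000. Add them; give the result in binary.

Add column by column in base 2, right to left:
  0+0 = 0
  1+0 = 1
  1+0 = 1
  0+1 = 1
  1+1 = 0 carry 1
  0+0+1 = 1
  0+1 = 1
  0+0 = 0
  0+0 = 0
  1+1 = 0 carry 1
  1+1+1 = 1 carry 1
  1+0+1 = 0 carry 1
  1+1+1 = 1 carry 1
  0+1+1 = 0 carry 1
  1+1+1 = 1 carry 1
  1+1+1 = 1 carry 1
  1+0+1 = 0 carry 1
  1+1+1 = 1 carry 1
  0+1+1 = 0 carry 1
  0+0+1 = 1
  1+1 = 0 carry 1
  0+0+1 = 1
  1+1 = 0 carry 1
  0+1+1 = 0 carry 1
  1+1+1 = 1 carry 1
  final carry 1

0b11001010101101010001101110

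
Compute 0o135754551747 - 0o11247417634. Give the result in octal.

0o124505132113

Subtract column by column in base 8:
  7-4 → 3
  4-3 → 1
  7-6 → 1
  1-7 → 2 (borrow)
  5-1-1 → 3
  5-4 → 1
  4-7 → 5 (borrow)
  5-4-1 → 0
  7-2 → 5
  5-1 → 4
  3-1 → 2
  1-0 → 1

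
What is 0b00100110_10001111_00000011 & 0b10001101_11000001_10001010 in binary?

0b000001001000000100000010

AND bit by bit (1 only where both bits are 1):
  001001101000111100000011
& 100011011100000110001010
= 000001001000000100000010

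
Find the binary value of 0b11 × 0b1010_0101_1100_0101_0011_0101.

Multiply each base-2 digit by 3, carrying:
  1×3 = 3 → write 1 carry 1
  0×3+1 = 1 → write 1
  1×3 = 3 → write 1 carry 1
  0×3+1 = 1 → write 1
  1×3 = 3 → write 1 carry 1
  1×3+1 = 4 → write 0 carry 2
  0×3+2 = 2 → write 0 carry 1
  0×3+1 = 1 → write 1
  1×3 = 3 → write 1 carry 1
  0×3+1 = 1 → write 1
  1×3 = 3 → write 1 carry 1
  0×3+1 = 1 → write 1
  0×3 = 0 → write 0
  0×3 = 0 → write 0
  1×3 = 3 → write 1 carry 1
  1×3+1 = 4 → write 0 carry 2
  1×3+2 = 5 → write 1 carry 2
  0×3+2 = 2 → write 0 carry 1
  1×3+1 = 4 → write 0 carry 2
  0×3+2 = 2 → write 0 carry 1
  0×3+1 = 1 → write 1
  1×3 = 3 → write 1 carry 1
  0×3+1 = 1 → write 1
  1×3 = 3 → write 1 carry 1
  remaining carry: 1

0b1111100010100111110011111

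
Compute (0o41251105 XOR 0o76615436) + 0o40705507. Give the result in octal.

0o100352242

First 0o41251105 XOR 0o76615436 = 0o37444533.
Add column by column in base 8, right to left:
  3+7 = 2 carry 1
  3+0+1 = 4
  5+5 = 2 carry 1
  4+5+1 = 2 carry 1
  4+0+1 = 5
  4+7 = 3 carry 1
  7+0+1 = 0 carry 1
  3+4+1 = 0 carry 1
  final carry 1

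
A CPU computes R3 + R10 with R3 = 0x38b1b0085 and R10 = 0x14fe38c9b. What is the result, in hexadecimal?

Add column by column in base 16, right to left:
  5+b = 0 carry 1
  8+9+1 = 2 carry 1
  0+c+1 = d
  0+8 = 8
  b+3 = e
  1+e = f
  b+f = a carry 1
  8+4+1 = d
  3+1 = 4

0x4dafe8d20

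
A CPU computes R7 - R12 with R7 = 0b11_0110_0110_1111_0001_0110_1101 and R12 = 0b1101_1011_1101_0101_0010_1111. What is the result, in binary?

0b10100010110001110000111110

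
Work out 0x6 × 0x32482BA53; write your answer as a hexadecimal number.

0x12DB105DF2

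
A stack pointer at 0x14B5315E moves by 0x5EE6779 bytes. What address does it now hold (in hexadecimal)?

0x1AA398D7

Add column by column in base 16, right to left:
  E+9 = 7 carry 1
  5+7+1 = D
  1+7 = 8
  3+6 = 9
  5+E = 3 carry 1
  B+E+1 = A carry 1
  4+5+1 = A
  1+0 = 1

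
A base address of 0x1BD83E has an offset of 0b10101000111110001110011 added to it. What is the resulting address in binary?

0b11100000101010010110001

0x1BD83E = 0b110111101100000111110 in binary.
Add column by column in base 2, right to left:
  0+1 = 1
  1+1 = 0 carry 1
  1+0+1 = 0 carry 1
  1+0+1 = 0 carry 1
  1+1+1 = 1 carry 1
  1+1+1 = 1 carry 1
  0+1+1 = 0 carry 1
  0+0+1 = 1
  0+0 = 0
  0+0 = 0
  0+1 = 1
  1+1 = 0 carry 1
  1+1+1 = 1 carry 1
  0+1+1 = 0 carry 1
  1+1+1 = 1 carry 1
  1+0+1 = 0 carry 1
  1+0+1 = 0 carry 1
  1+0+1 = 0 carry 1
  0+1+1 = 0 carry 1
  1+0+1 = 0 carry 1
  1+1+1 = 1 carry 1
  0+0+1 = 1
  0+1 = 1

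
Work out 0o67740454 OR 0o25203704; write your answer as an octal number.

0o67743754

OR each oct digit independently (no carries):
  6|2=6, 7|5=7, 7|2=7, 4|0=4, 0|3=3, 4|7=7, 5|0=5, 4|4=4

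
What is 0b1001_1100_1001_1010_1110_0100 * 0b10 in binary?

Multiply each base-2 digit by 2, carrying:
  0×2 = 0 → write 0
  0×2 = 0 → write 0
  1×2 = 2 → write 0 carry 1
  0×2+1 = 1 → write 1
  0×2 = 0 → write 0
  1×2 = 2 → write 0 carry 1
  1×2+1 = 3 → write 1 carry 1
  1×2+1 = 3 → write 1 carry 1
  0×2+1 = 1 → write 1
  1×2 = 2 → write 0 carry 1
  0×2+1 = 1 → write 1
  1×2 = 2 → write 0 carry 1
  1×2+1 = 3 → write 1 carry 1
  0×2+1 = 1 → write 1
  0×2 = 0 → write 0
  1×2 = 2 → write 0 carry 1
  0×2+1 = 1 → write 1
  0×2 = 0 → write 0
  1×2 = 2 → write 0 carry 1
  1×2+1 = 3 → write 1 carry 1
  1×2+1 = 3 → write 1 carry 1
  0×2+1 = 1 → write 1
  0×2 = 0 → write 0
  1×2 = 2 → write 0 carry 1
  remaining carry: 1

0b1001110010011010111001000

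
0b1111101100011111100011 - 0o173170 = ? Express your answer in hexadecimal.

0b1111101100011111100011 = 0x3EC7E3 in hexadecimal.
0o173170 = 0xF678 in hexadecimal.
Subtract column by column in base 16:
  3-8 → B (borrow)
  E-7-1 → 6
  7-6 → 1
  C-F → D (borrow)
  E-0-1 → D
  3-0 → 3

0x3DD16B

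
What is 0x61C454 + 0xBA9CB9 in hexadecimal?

Add column by column in base 16, right to left:
  4+9 = D
  5+B = 0 carry 1
  4+C+1 = 1 carry 1
  C+9+1 = 6 carry 1
  1+A+1 = C
  6+B = 1 carry 1
  final carry 1

0x11C610D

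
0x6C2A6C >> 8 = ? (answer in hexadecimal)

Shifting right by 8 bits = 2 hex digits: drop the last 2.

0x6C2A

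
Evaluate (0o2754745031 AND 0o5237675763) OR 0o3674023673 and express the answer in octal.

0o2754745031 AND 0o5237675763 = 0o0214645021.
Then OR with 0o3674023673.

0o3674667673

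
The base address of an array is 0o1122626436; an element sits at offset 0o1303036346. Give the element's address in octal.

Add column by column in base 8, right to left:
  6+6 = 4 carry 1
  3+4+1 = 0 carry 1
  4+3+1 = 0 carry 1
  6+6+1 = 5 carry 1
  2+3+1 = 6
  6+0 = 6
  2+3 = 5
  2+0 = 2
  1+3 = 4
  1+1 = 2

0o2425665004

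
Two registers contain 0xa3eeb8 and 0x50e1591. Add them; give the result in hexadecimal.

0x5b20449

Add column by column in base 16, right to left:
  8+1 = 9
  b+9 = 4 carry 1
  e+5+1 = 4 carry 1
  e+1+1 = 0 carry 1
  3+e+1 = 2 carry 1
  a+0+1 = b
  0+5 = 5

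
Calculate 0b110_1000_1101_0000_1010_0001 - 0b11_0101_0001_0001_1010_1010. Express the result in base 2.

0b1100111011111011110111

Subtract column by column in base 2:
  1-0 → 1
  0-1 → 1 (borrow)
  0-0-1 → 1 (borrow)
  0-1-1 → 0 (borrow)
  0-0-1 → 1 (borrow)
  1-1-1 → 1 (borrow)
  0-0-1 → 1 (borrow)
  1-1-1 → 1 (borrow)
  0-1-1 → 0 (borrow)
  0-0-1 → 1 (borrow)
  0-0-1 → 1 (borrow)
  0-0-1 → 1 (borrow)
  1-1-1 → 1 (borrow)
  0-0-1 → 1 (borrow)
  1-0-1 → 0
  1-0 → 1
  0-1 → 1 (borrow)
  0-0-1 → 1 (borrow)
  0-1-1 → 0 (borrow)
  1-0-1 → 0
  0-1 → 1 (borrow)
  1-1-1 → 1 (borrow)
  1-0-1 → 0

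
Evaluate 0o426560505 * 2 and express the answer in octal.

Multiply each base-8 digit by 2, carrying:
  5×2 = 10 → write 2 carry 1
  0×2+1 = 1 → write 1
  5×2 = 10 → write 2 carry 1
  0×2+1 = 1 → write 1
  6×2 = 12 → write 4 carry 1
  5×2+1 = 11 → write 3 carry 1
  6×2+1 = 13 → write 5 carry 1
  2×2+1 = 5 → write 5
  4×2 = 8 → write 0 carry 1
  remaining carry: 1

0o1055341212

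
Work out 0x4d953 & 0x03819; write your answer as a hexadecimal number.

AND each hex digit independently (no carries):
  4&0=0, d&3=1, 9&8=8, 5&1=1, 3&9=1

0x01811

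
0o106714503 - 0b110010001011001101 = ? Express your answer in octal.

0o106073166

0b110010001011001101 = 0o621315 in octal.
Subtract column by column in base 8:
  3-5 → 6 (borrow)
  0-1-1 → 6 (borrow)
  5-3-1 → 1
  4-1 → 3
  1-2 → 7 (borrow)
  7-6-1 → 0
  6-0 → 6
  0-0 → 0
  1-0 → 1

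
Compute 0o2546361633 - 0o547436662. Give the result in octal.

0o1776722751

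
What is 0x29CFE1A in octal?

Expand each hex digit to 4 bits: 2=0010 9=1001 C=1100 F=1111 E=1110 1=0001 A=1010.
Group the bits in threes: 010 100 111 001 111 111 000 011 010 → 247177032.

0o247177032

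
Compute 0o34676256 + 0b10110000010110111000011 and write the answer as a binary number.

0o34676256 = 0b11100110111110010101110 in binary.
Add column by column in base 2, right to left:
  0+1 = 1
  1+1 = 0 carry 1
  1+0+1 = 0 carry 1
  1+0+1 = 0 carry 1
  0+0+1 = 1
  1+0 = 1
  0+1 = 1
  1+1 = 0 carry 1
  0+1+1 = 0 carry 1
  0+0+1 = 1
  1+1 = 0 carry 1
  1+1+1 = 1 carry 1
  1+0+1 = 0 carry 1
  1+1+1 = 1 carry 1
  1+0+1 = 0 carry 1
  0+0+1 = 1
  1+0 = 1
  1+0 = 1
  0+0 = 0
  0+1 = 1
  1+1 = 0 carry 1
  1+0+1 = 0 carry 1
  1+1+1 = 1 carry 1
  final carry 1

0b110010111010101001110001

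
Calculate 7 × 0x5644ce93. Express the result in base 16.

0x25be1a605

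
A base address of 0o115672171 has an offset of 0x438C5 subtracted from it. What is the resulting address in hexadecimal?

0x1333BB4

0o115672171 = 0x1377479 in hexadecimal.
Subtract column by column in base 16:
  9-5 → 4
  7-C → B (borrow)
  4-8-1 → B (borrow)
  7-3-1 → 3
  7-4 → 3
  3-0 → 3
  1-0 → 1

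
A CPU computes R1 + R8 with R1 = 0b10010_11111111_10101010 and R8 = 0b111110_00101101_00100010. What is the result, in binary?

0b10100010010110011001100

Add column by column in base 2, right to left:
  0+0 = 0
  1+1 = 0 carry 1
  0+0+1 = 1
  1+0 = 1
  0+0 = 0
  1+1 = 0 carry 1
  0+0+1 = 1
  1+0 = 1
  1+1 = 0 carry 1
  1+0+1 = 0 carry 1
  1+1+1 = 1 carry 1
  1+1+1 = 1 carry 1
  1+0+1 = 0 carry 1
  1+1+1 = 1 carry 1
  1+0+1 = 0 carry 1
  1+0+1 = 0 carry 1
  0+0+1 = 1
  1+1 = 0 carry 1
  0+1+1 = 0 carry 1
  0+1+1 = 0 carry 1
  1+1+1 = 1 carry 1
  0+1+1 = 0 carry 1
  final carry 1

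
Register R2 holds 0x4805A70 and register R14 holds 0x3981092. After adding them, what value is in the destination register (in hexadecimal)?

0x8186B02

Add column by column in base 16, right to left:
  0+2 = 2
  7+9 = 0 carry 1
  A+0+1 = B
  5+1 = 6
  0+8 = 8
  8+9 = 1 carry 1
  4+3+1 = 8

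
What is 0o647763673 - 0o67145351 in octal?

Subtract column by column in base 8:
  3-1 → 2
  7-5 → 2
  6-3 → 3
  3-5 → 6 (borrow)
  6-4-1 → 1
  7-1 → 6
  7-7 → 0
  4-6 → 6 (borrow)
  6-0-1 → 5

0o560616322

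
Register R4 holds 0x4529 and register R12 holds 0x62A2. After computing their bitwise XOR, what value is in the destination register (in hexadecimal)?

XOR each hex digit independently (no carries):
  4^6=2, 5^2=7, 2^A=8, 9^2=B

0x278B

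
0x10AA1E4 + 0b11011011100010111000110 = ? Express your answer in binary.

0x10AA1E4 = 0b1000010101010000111100100 in binary.
Add column by column in base 2, right to left:
  0+0 = 0
  0+1 = 1
  1+1 = 0 carry 1
  0+0+1 = 1
  0+0 = 0
  1+0 = 1
  1+1 = 0 carry 1
  1+1+1 = 1 carry 1
  1+1+1 = 1 carry 1
  0+0+1 = 1
  0+1 = 1
  0+0 = 0
  0+0 = 0
  1+0 = 1
  0+1 = 1
  1+1 = 0 carry 1
  0+1+1 = 0 carry 1
  1+0+1 = 0 carry 1
  0+1+1 = 0 carry 1
  1+1+1 = 1 carry 1
  0+0+1 = 1
  0+1 = 1
  0+1 = 1
  0+0 = 0
  1+0 = 1

0b1011110000110011110101010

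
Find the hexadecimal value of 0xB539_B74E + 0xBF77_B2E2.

0x174B16A30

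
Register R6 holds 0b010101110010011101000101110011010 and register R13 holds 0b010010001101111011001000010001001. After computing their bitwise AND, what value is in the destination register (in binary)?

0b010000000000011001000000010001000

AND bit by bit (1 only where both bits are 1):
  010101110010011101000101110011010
& 010010001101111011001000010001001
= 010000000000011001000000010001000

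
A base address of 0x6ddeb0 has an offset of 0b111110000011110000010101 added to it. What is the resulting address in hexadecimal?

0x1661ac5

0b111110000011110000010101 = 0xf83c15 in hexadecimal.
Add column by column in base 16, right to left:
  0+5 = 5
  b+1 = c
  e+c = a carry 1
  d+3+1 = 1 carry 1
  d+8+1 = 6 carry 1
  6+f+1 = 6 carry 1
  final carry 1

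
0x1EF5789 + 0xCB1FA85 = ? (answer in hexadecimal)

Add column by column in base 16, right to left:
  9+5 = E
  8+8 = 0 carry 1
  7+A+1 = 2 carry 1
  5+F+1 = 5 carry 1
  F+1+1 = 1 carry 1
  E+B+1 = A carry 1
  1+C+1 = E

0xEA1520E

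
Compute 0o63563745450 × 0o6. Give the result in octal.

0o466267541360

Multiply each base-8 digit by 6, carrying:
  0×6 = 0 → write 0
  5×6 = 30 → write 6 carry 3
  4×6+3 = 27 → write 3 carry 3
  5×6+3 = 33 → write 1 carry 4
  4×6+4 = 28 → write 4 carry 3
  7×6+3 = 45 → write 5 carry 5
  3×6+5 = 23 → write 7 carry 2
  6×6+2 = 38 → write 6 carry 4
  5×6+4 = 34 → write 2 carry 4
  3×6+4 = 22 → write 6 carry 2
  6×6+2 = 38 → write 6 carry 4
  remaining carry: 4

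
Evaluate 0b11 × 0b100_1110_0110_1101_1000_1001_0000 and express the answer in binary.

0b1110101101001000100110110000

Multiply each base-2 digit by 3, carrying:
  0×3 = 0 → write 0
  0×3 = 0 → write 0
  0×3 = 0 → write 0
  0×3 = 0 → write 0
  1×3 = 3 → write 1 carry 1
  0×3+1 = 1 → write 1
  0×3 = 0 → write 0
  1×3 = 3 → write 1 carry 1
  0×3+1 = 1 → write 1
  0×3 = 0 → write 0
  0×3 = 0 → write 0
  1×3 = 3 → write 1 carry 1
  1×3+1 = 4 → write 0 carry 2
  0×3+2 = 2 → write 0 carry 1
  1×3+1 = 4 → write 0 carry 2
  1×3+2 = 5 → write 1 carry 2
  0×3+2 = 2 → write 0 carry 1
  1×3+1 = 4 → write 0 carry 2
  1×3+2 = 5 → write 1 carry 2
  0×3+2 = 2 → write 0 carry 1
  0×3+1 = 1 → write 1
  1×3 = 3 → write 1 carry 1
  1×3+1 = 4 → write 0 carry 2
  1×3+2 = 5 → write 1 carry 2
  0×3+2 = 2 → write 0 carry 1
  0×3+1 = 1 → write 1
  1×3 = 3 → write 1 carry 1
  remaining carry: 1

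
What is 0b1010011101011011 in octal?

0o123533

Group the bits in threes: 001 010 011 101 011 011 → 123533.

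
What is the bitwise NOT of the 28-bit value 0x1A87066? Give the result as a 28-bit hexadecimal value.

0xE578F99

Each hex digit d becomes F−d:
  1→E, A→5, 8→7, 7→8, 0→F, 6→9, 6→9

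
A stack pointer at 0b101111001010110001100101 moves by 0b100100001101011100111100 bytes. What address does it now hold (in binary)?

Add column by column in base 2, right to left:
  1+0 = 1
  0+0 = 0
  1+1 = 0 carry 1
  0+1+1 = 0 carry 1
  0+1+1 = 0 carry 1
  1+1+1 = 1 carry 1
  1+0+1 = 0 carry 1
  0+0+1 = 1
  0+1 = 1
  0+1 = 1
  1+1 = 0 carry 1
  1+0+1 = 0 carry 1
  0+1+1 = 0 carry 1
  1+0+1 = 0 carry 1
  0+1+1 = 0 carry 1
  1+1+1 = 1 carry 1
  0+0+1 = 1
  0+0 = 0
  1+0 = 1
  1+0 = 1
  1+1 = 0 carry 1
  1+0+1 = 0 carry 1
  0+0+1 = 1
  1+1 = 0 carry 1
  final carry 1

0b1010011011000001110100001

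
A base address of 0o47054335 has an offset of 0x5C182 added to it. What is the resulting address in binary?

0b101000100001101001011111

0o47054335 = 0b100111000101100011011101 in binary.
0x5C182 = 0b1011100000110000010 in binary.
Add column by column in base 2, right to left:
  1+0 = 1
  0+1 = 1
  1+0 = 1
  1+0 = 1
  1+0 = 1
  0+0 = 0
  1+0 = 1
  1+1 = 0 carry 1
  0+1+1 = 0 carry 1
  0+0+1 = 1
  0+0 = 0
  1+0 = 1
  1+0 = 1
  0+0 = 0
  1+1 = 0 carry 1
  0+1+1 = 0 carry 1
  0+1+1 = 0 carry 1
  0+0+1 = 1
  1+1 = 0 carry 1
  1+0+1 = 0 carry 1
  1+0+1 = 0 carry 1
  0+0+1 = 1
  0+0 = 0
  1+0 = 1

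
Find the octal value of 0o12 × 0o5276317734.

Multiply each base-8 digit by 10, carrying:
  4×10 = 40 → write 0 carry 5
  3×10+5 = 35 → write 3 carry 4
  7×10+4 = 74 → write 2 carry 9
  7×10+9 = 79 → write 7 carry 9
  1×10+9 = 19 → write 3 carry 2
  3×10+2 = 32 → write 0 carry 4
  6×10+4 = 64 → write 0 carry 8
  7×10+8 = 78 → write 6 carry 9
  2×10+9 = 29 → write 5 carry 3
  5×10+3 = 53 → write 5 carry 6
  remaining carry: 6

0o65560037230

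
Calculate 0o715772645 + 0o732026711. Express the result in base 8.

0o1650021556

Add column by column in base 8, right to left:
  5+1 = 6
  4+1 = 5
  6+7 = 5 carry 1
  2+6+1 = 1 carry 1
  7+2+1 = 2 carry 1
  7+0+1 = 0 carry 1
  5+2+1 = 0 carry 1
  1+3+1 = 5
  7+7 = 6 carry 1
  final carry 1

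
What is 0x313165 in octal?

0o14230545

Expand each hex digit to 4 bits: 3=0011 1=0001 3=0011 1=0001 6=0110 5=0101.
Group the bits in threes: 001 100 010 011 000 101 100 101 → 14230545.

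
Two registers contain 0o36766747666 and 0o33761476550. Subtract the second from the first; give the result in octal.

0o3005251116

Subtract column by column in base 8:
  6-0 → 6
  6-5 → 1
  6-5 → 1
  7-6 → 1
  4-7 → 5 (borrow)
  7-4-1 → 2
  6-1 → 5
  6-6 → 0
  7-7 → 0
  6-3 → 3
  3-3 → 0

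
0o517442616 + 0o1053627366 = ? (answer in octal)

0o1573272204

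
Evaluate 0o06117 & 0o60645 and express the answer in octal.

AND each oct digit independently (no carries):
  0&6=0, 6&0=0, 1&6=0, 1&4=0, 7&5=5

0o00005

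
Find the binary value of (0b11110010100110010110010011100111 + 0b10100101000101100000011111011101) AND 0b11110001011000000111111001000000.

Add column by column in base 2, right to left:
  1+1 = 0 carry 1
  1+0+1 = 0 carry 1
  1+1+1 = 1 carry 1
  0+1+1 = 0 carry 1
  0+1+1 = 0 carry 1
  1+0+1 = 0 carry 1
  1+1+1 = 1 carry 1
  1+1+1 = 1 carry 1
  0+1+1 = 0 carry 1
  0+1+1 = 0 carry 1
  1+1+1 = 1 carry 1
  0+0+1 = 1
  0+0 = 0
  1+0 = 1
  1+0 = 1
  0+0 = 0
  1+0 = 1
  0+1 = 1
  0+1 = 1
  1+0 = 1
  1+1 = 0 carry 1
  0+0+1 = 1
  0+0 = 0
  1+0 = 1
  0+1 = 1
  1+0 = 1
  0+1 = 1
  0+0 = 0
  1+0 = 1
  1+1 = 0 carry 1
  1+0+1 = 0 carry 1
  1+1+1 = 1 carry 1
  final carry 1
Sum = 0b110010111101011110110110011000100; now AND with 0b11110001011000000111111001000000:
  110010111101011110110110011000100
& 011110001011000000111111001000000
= 010010001001000000110110001000000

0b10010001001000000110110001000000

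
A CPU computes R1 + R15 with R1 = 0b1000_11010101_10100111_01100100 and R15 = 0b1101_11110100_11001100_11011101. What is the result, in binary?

0b10110110010100111010001000001

Add column by column in base 2, right to left:
  0+1 = 1
  0+0 = 0
  1+1 = 0 carry 1
  0+1+1 = 0 carry 1
  0+1+1 = 0 carry 1
  1+0+1 = 0 carry 1
  1+1+1 = 1 carry 1
  0+1+1 = 0 carry 1
  1+0+1 = 0 carry 1
  1+0+1 = 0 carry 1
  1+1+1 = 1 carry 1
  0+1+1 = 0 carry 1
  0+0+1 = 1
  1+0 = 1
  0+1 = 1
  1+1 = 0 carry 1
  1+0+1 = 0 carry 1
  0+0+1 = 1
  1+1 = 0 carry 1
  0+0+1 = 1
  1+1 = 0 carry 1
  0+1+1 = 0 carry 1
  1+1+1 = 1 carry 1
  1+1+1 = 1 carry 1
  0+1+1 = 0 carry 1
  0+0+1 = 1
  0+1 = 1
  1+1 = 0 carry 1
  final carry 1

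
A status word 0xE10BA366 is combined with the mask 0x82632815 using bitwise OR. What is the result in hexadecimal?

0xE36BAB77

OR each hex digit independently (no carries):
  E|8=E, 1|2=3, 0|6=6, B|3=B, A|2=A, 3|8=B, 6|1=7, 6|5=7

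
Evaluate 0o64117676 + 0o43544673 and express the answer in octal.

0o127664571

Add column by column in base 8, right to left:
  6+3 = 1 carry 1
  7+7+1 = 7 carry 1
  6+6+1 = 5 carry 1
  7+4+1 = 4 carry 1
  1+4+1 = 6
  1+5 = 6
  4+3 = 7
  6+4 = 2 carry 1
  final carry 1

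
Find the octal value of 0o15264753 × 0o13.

Multiply each base-8 digit by 11, carrying:
  3×11 = 33 → write 1 carry 4
  5×11+4 = 59 → write 3 carry 7
  7×11+7 = 84 → write 4 carry 10
  4×11+10 = 54 → write 6 carry 6
  6×11+6 = 72 → write 0 carry 9
  2×11+9 = 31 → write 7 carry 3
  5×11+3 = 58 → write 2 carry 7
  1×11+7 = 18 → write 2 carry 2
  remaining carry: 2

0o222706431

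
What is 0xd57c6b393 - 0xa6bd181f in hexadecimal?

0xcb1099b74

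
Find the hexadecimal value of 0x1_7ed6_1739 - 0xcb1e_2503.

0xb3b7f236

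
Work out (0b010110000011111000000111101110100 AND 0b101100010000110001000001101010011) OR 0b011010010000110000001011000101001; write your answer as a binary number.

0b11110010000110000001011101111001

0b010110000011111000000111101110100 AND 0b101100010000110001000001101010011 = 0b000100000000110000000001101010000.
Then OR with 0b011010010000110000001011000101001.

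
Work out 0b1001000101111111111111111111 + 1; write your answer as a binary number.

The trailing 19 digits are 1 (max in base 2), so adding 1 cascades: they roll to 0 and the next digit up increments.

0b1001000110000000000000000000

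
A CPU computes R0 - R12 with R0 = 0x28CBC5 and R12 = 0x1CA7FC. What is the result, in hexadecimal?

0xC23C9

Subtract column by column in base 16:
  5-C → 9 (borrow)
  C-F-1 → C (borrow)
  B-7-1 → 3
  C-A → 2
  8-C → C (borrow)
  2-1-1 → 0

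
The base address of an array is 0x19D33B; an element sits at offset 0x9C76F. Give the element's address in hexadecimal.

0x239AAA

Add column by column in base 16, right to left:
  B+F = A carry 1
  3+6+1 = A
  3+7 = A
  D+C = 9 carry 1
  9+9+1 = 3 carry 1
  1+0+1 = 2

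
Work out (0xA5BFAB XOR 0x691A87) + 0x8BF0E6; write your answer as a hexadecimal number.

First 0xA5BFAB XOR 0x691A87 = 0xCCA52C.
Add column by column in base 16, right to left:
  C+6 = 2 carry 1
  2+E+1 = 1 carry 1
  5+0+1 = 6
  A+F = 9 carry 1
  C+B+1 = 8 carry 1
  C+8+1 = 5 carry 1
  final carry 1

0x1589612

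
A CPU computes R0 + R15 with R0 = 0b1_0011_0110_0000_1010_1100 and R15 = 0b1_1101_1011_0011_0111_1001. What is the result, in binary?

0b1100010001010000100101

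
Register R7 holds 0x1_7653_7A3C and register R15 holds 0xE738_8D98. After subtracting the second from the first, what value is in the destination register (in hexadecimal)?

Subtract column by column in base 16:
  C-8 → 4
  3-9 → A (borrow)
  A-D-1 → C (borrow)
  7-8-1 → E (borrow)
  3-8-1 → A (borrow)
  5-3-1 → 1
  6-7 → F (borrow)
  7-E-1 → 8 (borrow)
  1-0-1 → 0

0x8F1AECA4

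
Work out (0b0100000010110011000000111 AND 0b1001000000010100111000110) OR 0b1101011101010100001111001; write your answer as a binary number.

0b1101011101010100001111111

0b0100000010110011000000111 AND 0b1001000000010100111000110 = 0b0000000000010000000000110.
Then OR with 0b1101011101010100001111001.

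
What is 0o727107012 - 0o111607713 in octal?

Subtract column by column in base 8:
  2-3 → 7 (borrow)
  1-1-1 → 7 (borrow)
  0-7-1 → 0 (borrow)
  7-7-1 → 7 (borrow)
  0-0-1 → 7 (borrow)
  1-6-1 → 2 (borrow)
  7-1-1 → 5
  2-1 → 1
  7-1 → 6

0o615277077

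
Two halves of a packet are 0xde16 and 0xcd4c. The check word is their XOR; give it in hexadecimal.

0x135a

XOR each hex digit independently (no carries):
  d^c=1, e^d=3, 1^4=5, 6^c=a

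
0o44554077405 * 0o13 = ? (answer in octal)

0o623645272467

Multiply each base-8 digit by 11, carrying:
  5×11 = 55 → write 7 carry 6
  0×11+6 = 6 → write 6
  4×11 = 44 → write 4 carry 5
  7×11+5 = 82 → write 2 carry 10
  7×11+10 = 87 → write 7 carry 10
  0×11+10 = 10 → write 2 carry 1
  4×11+1 = 45 → write 5 carry 5
  5×11+5 = 60 → write 4 carry 7
  5×11+7 = 62 → write 6 carry 7
  4×11+7 = 51 → write 3 carry 6
  4×11+6 = 50 → write 2 carry 6
  remaining carry: 6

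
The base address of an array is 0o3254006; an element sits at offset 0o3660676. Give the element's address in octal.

0o7134704

Add column by column in base 8, right to left:
  6+6 = 4 carry 1
  0+7+1 = 0 carry 1
  0+6+1 = 7
  4+0 = 4
  5+6 = 3 carry 1
  2+6+1 = 1 carry 1
  3+3+1 = 7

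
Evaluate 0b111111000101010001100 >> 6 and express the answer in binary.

0b111111000101010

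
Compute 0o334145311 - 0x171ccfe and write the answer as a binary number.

0b1111111101111110111001011

0o334145311 = 0b11011100001100101011001001 in binary.
0x171ccfe = 0b1011100011100110011111110 in binary.
Subtract column by column in base 2:
  1-0 → 1
  0-1 → 1 (borrow)
  0-1-1 → 0 (borrow)
  1-1-1 → 1 (borrow)
  0-1-1 → 0 (borrow)
  0-1-1 → 0 (borrow)
  1-1-1 → 1 (borrow)
  1-1-1 → 1 (borrow)
  0-0-1 → 1 (borrow)
  1-0-1 → 0
  0-1 → 1 (borrow)
  1-1-1 → 1 (borrow)
  0-0-1 → 1 (borrow)
  0-0-1 → 1 (borrow)
  1-1-1 → 1 (borrow)
  1-1-1 → 1 (borrow)
  0-1-1 → 0 (borrow)
  0-0-1 → 1 (borrow)
  0-0-1 → 1 (borrow)
  0-0-1 → 1 (borrow)
  1-1-1 → 1 (borrow)
  1-1-1 → 1 (borrow)
  1-1-1 → 1 (borrow)
  0-0-1 → 1 (borrow)
  1-1-1 → 1 (borrow)
  1-0-1 → 0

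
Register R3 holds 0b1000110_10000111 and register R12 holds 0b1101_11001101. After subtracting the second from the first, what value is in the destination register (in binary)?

0b11100010111010

Subtract column by column in base 2:
  1-1 → 0
  1-0 → 1
  1-1 → 0
  0-1 → 1 (borrow)
  0-0-1 → 1 (borrow)
  0-0-1 → 1 (borrow)
  0-1-1 → 0 (borrow)
  1-1-1 → 1 (borrow)
  0-1-1 → 0 (borrow)
  1-0-1 → 0
  1-1 → 0
  0-1 → 1 (borrow)
  0-0-1 → 1 (borrow)
  0-0-1 → 1 (borrow)
  1-0-1 → 0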